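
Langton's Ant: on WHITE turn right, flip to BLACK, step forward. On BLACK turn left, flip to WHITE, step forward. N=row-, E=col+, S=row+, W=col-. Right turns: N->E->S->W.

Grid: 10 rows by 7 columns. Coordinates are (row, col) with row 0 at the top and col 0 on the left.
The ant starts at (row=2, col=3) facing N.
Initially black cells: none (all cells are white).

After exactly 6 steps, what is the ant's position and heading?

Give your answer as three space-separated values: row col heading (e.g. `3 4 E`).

Answer: 1 2 N

Derivation:
Step 1: on WHITE (2,3): turn R to E, flip to black, move to (2,4). |black|=1
Step 2: on WHITE (2,4): turn R to S, flip to black, move to (3,4). |black|=2
Step 3: on WHITE (3,4): turn R to W, flip to black, move to (3,3). |black|=3
Step 4: on WHITE (3,3): turn R to N, flip to black, move to (2,3). |black|=4
Step 5: on BLACK (2,3): turn L to W, flip to white, move to (2,2). |black|=3
Step 6: on WHITE (2,2): turn R to N, flip to black, move to (1,2). |black|=4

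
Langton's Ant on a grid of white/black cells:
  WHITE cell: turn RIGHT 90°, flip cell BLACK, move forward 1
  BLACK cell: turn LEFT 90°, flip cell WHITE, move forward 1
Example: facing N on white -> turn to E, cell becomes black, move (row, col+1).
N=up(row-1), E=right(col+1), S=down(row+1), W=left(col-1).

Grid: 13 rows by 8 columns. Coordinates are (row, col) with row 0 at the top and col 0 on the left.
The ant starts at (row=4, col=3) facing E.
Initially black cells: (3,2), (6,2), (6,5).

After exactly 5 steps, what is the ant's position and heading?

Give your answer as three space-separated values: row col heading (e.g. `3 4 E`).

Answer: 3 3 N

Derivation:
Step 1: on WHITE (4,3): turn R to S, flip to black, move to (5,3). |black|=4
Step 2: on WHITE (5,3): turn R to W, flip to black, move to (5,2). |black|=5
Step 3: on WHITE (5,2): turn R to N, flip to black, move to (4,2). |black|=6
Step 4: on WHITE (4,2): turn R to E, flip to black, move to (4,3). |black|=7
Step 5: on BLACK (4,3): turn L to N, flip to white, move to (3,3). |black|=6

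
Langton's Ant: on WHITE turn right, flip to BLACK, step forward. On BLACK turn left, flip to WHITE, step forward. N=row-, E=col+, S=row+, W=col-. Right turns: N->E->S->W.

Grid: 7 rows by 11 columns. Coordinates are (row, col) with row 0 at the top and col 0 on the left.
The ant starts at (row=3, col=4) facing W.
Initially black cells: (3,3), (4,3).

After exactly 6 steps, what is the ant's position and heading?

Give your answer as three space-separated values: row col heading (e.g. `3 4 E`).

Step 1: on WHITE (3,4): turn R to N, flip to black, move to (2,4). |black|=3
Step 2: on WHITE (2,4): turn R to E, flip to black, move to (2,5). |black|=4
Step 3: on WHITE (2,5): turn R to S, flip to black, move to (3,5). |black|=5
Step 4: on WHITE (3,5): turn R to W, flip to black, move to (3,4). |black|=6
Step 5: on BLACK (3,4): turn L to S, flip to white, move to (4,4). |black|=5
Step 6: on WHITE (4,4): turn R to W, flip to black, move to (4,3). |black|=6

Answer: 4 3 W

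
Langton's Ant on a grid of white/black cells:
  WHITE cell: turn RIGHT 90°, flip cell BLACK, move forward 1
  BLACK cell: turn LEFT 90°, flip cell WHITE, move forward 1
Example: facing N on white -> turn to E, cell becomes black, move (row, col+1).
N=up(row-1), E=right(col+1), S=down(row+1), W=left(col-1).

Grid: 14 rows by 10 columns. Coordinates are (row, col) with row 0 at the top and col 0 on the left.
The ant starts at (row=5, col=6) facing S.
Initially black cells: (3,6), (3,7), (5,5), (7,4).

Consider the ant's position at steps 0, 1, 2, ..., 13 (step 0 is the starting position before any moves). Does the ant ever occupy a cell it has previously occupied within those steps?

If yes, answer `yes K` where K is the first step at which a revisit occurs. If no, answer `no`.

Step 1: on WHITE (5,6): turn R to W, flip to black, move to (5,5). |black|=5 — new cell
Step 2: on BLACK (5,5): turn L to S, flip to white, move to (6,5). |black|=4 — new cell
Step 3: on WHITE (6,5): turn R to W, flip to black, move to (6,4). |black|=5 — new cell
Step 4: on WHITE (6,4): turn R to N, flip to black, move to (5,4). |black|=6 — new cell
Step 5: on WHITE (5,4): turn R to E, flip to black, move to (5,5). |black|=7 — REVISIT

Answer: yes 5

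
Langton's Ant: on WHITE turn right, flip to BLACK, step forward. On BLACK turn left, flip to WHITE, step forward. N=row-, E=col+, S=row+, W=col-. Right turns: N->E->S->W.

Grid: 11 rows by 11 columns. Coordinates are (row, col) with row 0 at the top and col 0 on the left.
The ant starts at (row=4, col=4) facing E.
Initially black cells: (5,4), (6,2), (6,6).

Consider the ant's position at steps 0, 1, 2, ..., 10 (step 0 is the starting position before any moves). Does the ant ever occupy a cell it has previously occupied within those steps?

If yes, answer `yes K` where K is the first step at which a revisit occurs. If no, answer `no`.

Step 1: on WHITE (4,4): turn R to S, flip to black, move to (5,4). |black|=4 — new cell
Step 2: on BLACK (5,4): turn L to E, flip to white, move to (5,5). |black|=3 — new cell
Step 3: on WHITE (5,5): turn R to S, flip to black, move to (6,5). |black|=4 — new cell
Step 4: on WHITE (6,5): turn R to W, flip to black, move to (6,4). |black|=5 — new cell
Step 5: on WHITE (6,4): turn R to N, flip to black, move to (5,4). |black|=6 — REVISIT

Answer: yes 5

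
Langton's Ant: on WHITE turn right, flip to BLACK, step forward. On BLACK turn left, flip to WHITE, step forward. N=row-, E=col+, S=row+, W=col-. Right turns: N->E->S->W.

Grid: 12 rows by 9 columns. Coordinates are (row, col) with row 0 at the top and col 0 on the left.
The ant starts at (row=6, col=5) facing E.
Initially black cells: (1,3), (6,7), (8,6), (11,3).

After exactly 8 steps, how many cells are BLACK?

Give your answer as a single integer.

Step 1: on WHITE (6,5): turn R to S, flip to black, move to (7,5). |black|=5
Step 2: on WHITE (7,5): turn R to W, flip to black, move to (7,4). |black|=6
Step 3: on WHITE (7,4): turn R to N, flip to black, move to (6,4). |black|=7
Step 4: on WHITE (6,4): turn R to E, flip to black, move to (6,5). |black|=8
Step 5: on BLACK (6,5): turn L to N, flip to white, move to (5,5). |black|=7
Step 6: on WHITE (5,5): turn R to E, flip to black, move to (5,6). |black|=8
Step 7: on WHITE (5,6): turn R to S, flip to black, move to (6,6). |black|=9
Step 8: on WHITE (6,6): turn R to W, flip to black, move to (6,5). |black|=10

Answer: 10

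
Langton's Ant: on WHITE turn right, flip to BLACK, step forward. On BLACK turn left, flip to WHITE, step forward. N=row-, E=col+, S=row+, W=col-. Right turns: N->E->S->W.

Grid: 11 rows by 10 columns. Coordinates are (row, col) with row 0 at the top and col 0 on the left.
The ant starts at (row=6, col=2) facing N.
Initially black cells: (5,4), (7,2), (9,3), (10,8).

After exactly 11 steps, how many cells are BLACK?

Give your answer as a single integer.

Answer: 9

Derivation:
Step 1: on WHITE (6,2): turn R to E, flip to black, move to (6,3). |black|=5
Step 2: on WHITE (6,3): turn R to S, flip to black, move to (7,3). |black|=6
Step 3: on WHITE (7,3): turn R to W, flip to black, move to (7,2). |black|=7
Step 4: on BLACK (7,2): turn L to S, flip to white, move to (8,2). |black|=6
Step 5: on WHITE (8,2): turn R to W, flip to black, move to (8,1). |black|=7
Step 6: on WHITE (8,1): turn R to N, flip to black, move to (7,1). |black|=8
Step 7: on WHITE (7,1): turn R to E, flip to black, move to (7,2). |black|=9
Step 8: on WHITE (7,2): turn R to S, flip to black, move to (8,2). |black|=10
Step 9: on BLACK (8,2): turn L to E, flip to white, move to (8,3). |black|=9
Step 10: on WHITE (8,3): turn R to S, flip to black, move to (9,3). |black|=10
Step 11: on BLACK (9,3): turn L to E, flip to white, move to (9,4). |black|=9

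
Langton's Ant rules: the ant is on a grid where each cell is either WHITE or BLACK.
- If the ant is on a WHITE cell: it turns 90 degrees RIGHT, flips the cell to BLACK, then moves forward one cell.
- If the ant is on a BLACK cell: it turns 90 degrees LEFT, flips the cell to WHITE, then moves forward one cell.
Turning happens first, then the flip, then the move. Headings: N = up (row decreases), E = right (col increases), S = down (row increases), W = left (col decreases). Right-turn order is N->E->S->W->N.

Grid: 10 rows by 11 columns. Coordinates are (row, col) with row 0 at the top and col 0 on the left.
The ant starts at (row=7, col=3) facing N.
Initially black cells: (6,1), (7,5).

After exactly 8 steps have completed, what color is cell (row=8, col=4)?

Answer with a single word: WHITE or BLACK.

Answer: BLACK

Derivation:
Step 1: on WHITE (7,3): turn R to E, flip to black, move to (7,4). |black|=3
Step 2: on WHITE (7,4): turn R to S, flip to black, move to (8,4). |black|=4
Step 3: on WHITE (8,4): turn R to W, flip to black, move to (8,3). |black|=5
Step 4: on WHITE (8,3): turn R to N, flip to black, move to (7,3). |black|=6
Step 5: on BLACK (7,3): turn L to W, flip to white, move to (7,2). |black|=5
Step 6: on WHITE (7,2): turn R to N, flip to black, move to (6,2). |black|=6
Step 7: on WHITE (6,2): turn R to E, flip to black, move to (6,3). |black|=7
Step 8: on WHITE (6,3): turn R to S, flip to black, move to (7,3). |black|=8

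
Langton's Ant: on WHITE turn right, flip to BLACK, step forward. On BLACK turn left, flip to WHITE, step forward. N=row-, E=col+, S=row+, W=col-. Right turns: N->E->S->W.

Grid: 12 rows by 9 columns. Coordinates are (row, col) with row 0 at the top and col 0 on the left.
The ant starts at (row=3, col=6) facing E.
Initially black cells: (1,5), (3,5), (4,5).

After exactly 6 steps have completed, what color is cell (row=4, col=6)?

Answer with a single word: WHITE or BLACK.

Step 1: on WHITE (3,6): turn R to S, flip to black, move to (4,6). |black|=4
Step 2: on WHITE (4,6): turn R to W, flip to black, move to (4,5). |black|=5
Step 3: on BLACK (4,5): turn L to S, flip to white, move to (5,5). |black|=4
Step 4: on WHITE (5,5): turn R to W, flip to black, move to (5,4). |black|=5
Step 5: on WHITE (5,4): turn R to N, flip to black, move to (4,4). |black|=6
Step 6: on WHITE (4,4): turn R to E, flip to black, move to (4,5). |black|=7

Answer: BLACK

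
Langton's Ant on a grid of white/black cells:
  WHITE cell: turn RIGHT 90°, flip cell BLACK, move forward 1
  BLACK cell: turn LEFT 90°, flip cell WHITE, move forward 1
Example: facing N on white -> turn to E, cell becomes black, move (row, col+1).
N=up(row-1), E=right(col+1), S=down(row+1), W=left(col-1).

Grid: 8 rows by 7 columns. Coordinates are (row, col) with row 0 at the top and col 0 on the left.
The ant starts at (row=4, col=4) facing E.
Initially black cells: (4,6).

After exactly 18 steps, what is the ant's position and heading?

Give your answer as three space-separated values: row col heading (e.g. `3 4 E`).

Step 1: on WHITE (4,4): turn R to S, flip to black, move to (5,4). |black|=2
Step 2: on WHITE (5,4): turn R to W, flip to black, move to (5,3). |black|=3
Step 3: on WHITE (5,3): turn R to N, flip to black, move to (4,3). |black|=4
Step 4: on WHITE (4,3): turn R to E, flip to black, move to (4,4). |black|=5
Step 5: on BLACK (4,4): turn L to N, flip to white, move to (3,4). |black|=4
Step 6: on WHITE (3,4): turn R to E, flip to black, move to (3,5). |black|=5
Step 7: on WHITE (3,5): turn R to S, flip to black, move to (4,5). |black|=6
Step 8: on WHITE (4,5): turn R to W, flip to black, move to (4,4). |black|=7
Step 9: on WHITE (4,4): turn R to N, flip to black, move to (3,4). |black|=8
Step 10: on BLACK (3,4): turn L to W, flip to white, move to (3,3). |black|=7
Step 11: on WHITE (3,3): turn R to N, flip to black, move to (2,3). |black|=8
Step 12: on WHITE (2,3): turn R to E, flip to black, move to (2,4). |black|=9
Step 13: on WHITE (2,4): turn R to S, flip to black, move to (3,4). |black|=10
Step 14: on WHITE (3,4): turn R to W, flip to black, move to (3,3). |black|=11
Step 15: on BLACK (3,3): turn L to S, flip to white, move to (4,3). |black|=10
Step 16: on BLACK (4,3): turn L to E, flip to white, move to (4,4). |black|=9
Step 17: on BLACK (4,4): turn L to N, flip to white, move to (3,4). |black|=8
Step 18: on BLACK (3,4): turn L to W, flip to white, move to (3,3). |black|=7

Answer: 3 3 W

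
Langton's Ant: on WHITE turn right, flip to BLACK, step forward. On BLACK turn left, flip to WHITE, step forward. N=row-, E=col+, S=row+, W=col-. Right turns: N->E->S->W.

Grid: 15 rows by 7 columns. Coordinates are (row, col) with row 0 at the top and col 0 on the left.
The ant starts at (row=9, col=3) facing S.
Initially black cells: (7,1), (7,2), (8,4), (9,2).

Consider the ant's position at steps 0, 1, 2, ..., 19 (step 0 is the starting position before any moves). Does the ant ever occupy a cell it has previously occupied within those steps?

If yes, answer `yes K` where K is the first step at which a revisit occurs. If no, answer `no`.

Answer: yes 5

Derivation:
Step 1: on WHITE (9,3): turn R to W, flip to black, move to (9,2). |black|=5 — new cell
Step 2: on BLACK (9,2): turn L to S, flip to white, move to (10,2). |black|=4 — new cell
Step 3: on WHITE (10,2): turn R to W, flip to black, move to (10,1). |black|=5 — new cell
Step 4: on WHITE (10,1): turn R to N, flip to black, move to (9,1). |black|=6 — new cell
Step 5: on WHITE (9,1): turn R to E, flip to black, move to (9,2). |black|=7 — REVISIT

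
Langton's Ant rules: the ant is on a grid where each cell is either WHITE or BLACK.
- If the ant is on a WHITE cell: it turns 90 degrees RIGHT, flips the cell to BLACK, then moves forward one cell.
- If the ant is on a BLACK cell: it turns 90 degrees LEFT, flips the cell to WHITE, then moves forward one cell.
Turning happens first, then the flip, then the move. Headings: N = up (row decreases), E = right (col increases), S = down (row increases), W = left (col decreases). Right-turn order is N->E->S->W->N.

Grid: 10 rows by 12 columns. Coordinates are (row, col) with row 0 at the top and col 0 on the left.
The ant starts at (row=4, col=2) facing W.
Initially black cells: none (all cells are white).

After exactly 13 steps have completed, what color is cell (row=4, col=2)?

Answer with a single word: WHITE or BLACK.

Answer: BLACK

Derivation:
Step 1: on WHITE (4,2): turn R to N, flip to black, move to (3,2). |black|=1
Step 2: on WHITE (3,2): turn R to E, flip to black, move to (3,3). |black|=2
Step 3: on WHITE (3,3): turn R to S, flip to black, move to (4,3). |black|=3
Step 4: on WHITE (4,3): turn R to W, flip to black, move to (4,2). |black|=4
Step 5: on BLACK (4,2): turn L to S, flip to white, move to (5,2). |black|=3
Step 6: on WHITE (5,2): turn R to W, flip to black, move to (5,1). |black|=4
Step 7: on WHITE (5,1): turn R to N, flip to black, move to (4,1). |black|=5
Step 8: on WHITE (4,1): turn R to E, flip to black, move to (4,2). |black|=6
Step 9: on WHITE (4,2): turn R to S, flip to black, move to (5,2). |black|=7
Step 10: on BLACK (5,2): turn L to E, flip to white, move to (5,3). |black|=6
Step 11: on WHITE (5,3): turn R to S, flip to black, move to (6,3). |black|=7
Step 12: on WHITE (6,3): turn R to W, flip to black, move to (6,2). |black|=8
Step 13: on WHITE (6,2): turn R to N, flip to black, move to (5,2). |black|=9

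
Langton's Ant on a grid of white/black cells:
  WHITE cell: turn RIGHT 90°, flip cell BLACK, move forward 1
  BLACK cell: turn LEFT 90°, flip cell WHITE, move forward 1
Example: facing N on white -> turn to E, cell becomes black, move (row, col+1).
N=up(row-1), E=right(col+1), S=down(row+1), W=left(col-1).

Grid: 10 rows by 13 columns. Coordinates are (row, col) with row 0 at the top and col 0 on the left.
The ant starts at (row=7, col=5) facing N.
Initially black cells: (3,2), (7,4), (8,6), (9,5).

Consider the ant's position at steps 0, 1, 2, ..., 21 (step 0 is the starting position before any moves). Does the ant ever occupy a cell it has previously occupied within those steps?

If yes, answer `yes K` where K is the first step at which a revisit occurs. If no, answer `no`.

Answer: yes 6

Derivation:
Step 1: on WHITE (7,5): turn R to E, flip to black, move to (7,6). |black|=5 — new cell
Step 2: on WHITE (7,6): turn R to S, flip to black, move to (8,6). |black|=6 — new cell
Step 3: on BLACK (8,6): turn L to E, flip to white, move to (8,7). |black|=5 — new cell
Step 4: on WHITE (8,7): turn R to S, flip to black, move to (9,7). |black|=6 — new cell
Step 5: on WHITE (9,7): turn R to W, flip to black, move to (9,6). |black|=7 — new cell
Step 6: on WHITE (9,6): turn R to N, flip to black, move to (8,6). |black|=8 — REVISIT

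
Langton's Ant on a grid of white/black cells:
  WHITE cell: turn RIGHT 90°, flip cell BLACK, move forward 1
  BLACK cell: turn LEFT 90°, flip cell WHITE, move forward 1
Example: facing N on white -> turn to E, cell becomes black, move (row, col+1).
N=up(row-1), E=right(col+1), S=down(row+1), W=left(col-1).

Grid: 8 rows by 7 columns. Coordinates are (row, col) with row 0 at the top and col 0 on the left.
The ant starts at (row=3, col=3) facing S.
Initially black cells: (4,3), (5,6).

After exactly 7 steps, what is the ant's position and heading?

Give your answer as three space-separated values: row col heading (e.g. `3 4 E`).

Answer: 4 3 W

Derivation:
Step 1: on WHITE (3,3): turn R to W, flip to black, move to (3,2). |black|=3
Step 2: on WHITE (3,2): turn R to N, flip to black, move to (2,2). |black|=4
Step 3: on WHITE (2,2): turn R to E, flip to black, move to (2,3). |black|=5
Step 4: on WHITE (2,3): turn R to S, flip to black, move to (3,3). |black|=6
Step 5: on BLACK (3,3): turn L to E, flip to white, move to (3,4). |black|=5
Step 6: on WHITE (3,4): turn R to S, flip to black, move to (4,4). |black|=6
Step 7: on WHITE (4,4): turn R to W, flip to black, move to (4,3). |black|=7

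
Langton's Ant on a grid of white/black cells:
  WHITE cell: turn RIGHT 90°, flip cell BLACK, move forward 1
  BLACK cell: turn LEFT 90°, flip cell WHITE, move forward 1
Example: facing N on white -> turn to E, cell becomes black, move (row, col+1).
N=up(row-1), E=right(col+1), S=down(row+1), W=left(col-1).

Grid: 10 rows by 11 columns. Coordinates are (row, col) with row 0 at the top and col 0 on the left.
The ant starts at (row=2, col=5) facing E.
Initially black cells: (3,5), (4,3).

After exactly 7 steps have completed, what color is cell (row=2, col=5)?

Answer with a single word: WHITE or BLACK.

Step 1: on WHITE (2,5): turn R to S, flip to black, move to (3,5). |black|=3
Step 2: on BLACK (3,5): turn L to E, flip to white, move to (3,6). |black|=2
Step 3: on WHITE (3,6): turn R to S, flip to black, move to (4,6). |black|=3
Step 4: on WHITE (4,6): turn R to W, flip to black, move to (4,5). |black|=4
Step 5: on WHITE (4,5): turn R to N, flip to black, move to (3,5). |black|=5
Step 6: on WHITE (3,5): turn R to E, flip to black, move to (3,6). |black|=6
Step 7: on BLACK (3,6): turn L to N, flip to white, move to (2,6). |black|=5

Answer: BLACK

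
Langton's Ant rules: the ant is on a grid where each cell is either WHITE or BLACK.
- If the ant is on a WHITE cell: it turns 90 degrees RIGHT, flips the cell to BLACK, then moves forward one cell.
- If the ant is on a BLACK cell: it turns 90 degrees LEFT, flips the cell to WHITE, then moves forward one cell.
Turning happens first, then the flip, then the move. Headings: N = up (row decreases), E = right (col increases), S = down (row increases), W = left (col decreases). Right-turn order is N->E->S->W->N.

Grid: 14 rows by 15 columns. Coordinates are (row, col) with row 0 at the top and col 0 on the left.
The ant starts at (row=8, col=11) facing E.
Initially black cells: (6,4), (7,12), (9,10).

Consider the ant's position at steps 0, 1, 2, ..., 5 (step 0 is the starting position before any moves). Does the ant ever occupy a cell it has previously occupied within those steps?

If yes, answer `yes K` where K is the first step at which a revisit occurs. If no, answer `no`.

Step 1: on WHITE (8,11): turn R to S, flip to black, move to (9,11). |black|=4 — new cell
Step 2: on WHITE (9,11): turn R to W, flip to black, move to (9,10). |black|=5 — new cell
Step 3: on BLACK (9,10): turn L to S, flip to white, move to (10,10). |black|=4 — new cell
Step 4: on WHITE (10,10): turn R to W, flip to black, move to (10,9). |black|=5 — new cell
Step 5: on WHITE (10,9): turn R to N, flip to black, move to (9,9). |black|=6 — new cell
No revisit within 5 steps.

Answer: no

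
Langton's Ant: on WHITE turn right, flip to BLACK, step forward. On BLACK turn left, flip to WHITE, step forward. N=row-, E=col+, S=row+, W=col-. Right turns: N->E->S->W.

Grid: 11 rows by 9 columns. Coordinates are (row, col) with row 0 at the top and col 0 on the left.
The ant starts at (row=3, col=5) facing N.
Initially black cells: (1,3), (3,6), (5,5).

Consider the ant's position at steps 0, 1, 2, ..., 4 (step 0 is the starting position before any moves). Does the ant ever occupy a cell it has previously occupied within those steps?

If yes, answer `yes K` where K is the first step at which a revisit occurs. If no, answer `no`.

Answer: no

Derivation:
Step 1: on WHITE (3,5): turn R to E, flip to black, move to (3,6). |black|=4 — new cell
Step 2: on BLACK (3,6): turn L to N, flip to white, move to (2,6). |black|=3 — new cell
Step 3: on WHITE (2,6): turn R to E, flip to black, move to (2,7). |black|=4 — new cell
Step 4: on WHITE (2,7): turn R to S, flip to black, move to (3,7). |black|=5 — new cell
No revisit within 4 steps.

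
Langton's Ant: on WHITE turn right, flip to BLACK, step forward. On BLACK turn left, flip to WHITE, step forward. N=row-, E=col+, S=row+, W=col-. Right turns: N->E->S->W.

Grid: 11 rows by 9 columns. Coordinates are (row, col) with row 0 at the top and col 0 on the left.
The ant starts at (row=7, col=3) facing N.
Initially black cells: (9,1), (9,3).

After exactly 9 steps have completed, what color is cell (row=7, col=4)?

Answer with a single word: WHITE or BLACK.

Step 1: on WHITE (7,3): turn R to E, flip to black, move to (7,4). |black|=3
Step 2: on WHITE (7,4): turn R to S, flip to black, move to (8,4). |black|=4
Step 3: on WHITE (8,4): turn R to W, flip to black, move to (8,3). |black|=5
Step 4: on WHITE (8,3): turn R to N, flip to black, move to (7,3). |black|=6
Step 5: on BLACK (7,3): turn L to W, flip to white, move to (7,2). |black|=5
Step 6: on WHITE (7,2): turn R to N, flip to black, move to (6,2). |black|=6
Step 7: on WHITE (6,2): turn R to E, flip to black, move to (6,3). |black|=7
Step 8: on WHITE (6,3): turn R to S, flip to black, move to (7,3). |black|=8
Step 9: on WHITE (7,3): turn R to W, flip to black, move to (7,2). |black|=9

Answer: BLACK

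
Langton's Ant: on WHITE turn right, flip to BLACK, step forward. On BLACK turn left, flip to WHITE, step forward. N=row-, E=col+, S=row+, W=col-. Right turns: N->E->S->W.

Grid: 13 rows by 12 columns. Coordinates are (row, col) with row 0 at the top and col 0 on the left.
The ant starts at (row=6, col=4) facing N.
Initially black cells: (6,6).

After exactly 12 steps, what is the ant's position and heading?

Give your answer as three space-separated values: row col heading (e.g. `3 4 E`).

Answer: 6 2 N

Derivation:
Step 1: on WHITE (6,4): turn R to E, flip to black, move to (6,5). |black|=2
Step 2: on WHITE (6,5): turn R to S, flip to black, move to (7,5). |black|=3
Step 3: on WHITE (7,5): turn R to W, flip to black, move to (7,4). |black|=4
Step 4: on WHITE (7,4): turn R to N, flip to black, move to (6,4). |black|=5
Step 5: on BLACK (6,4): turn L to W, flip to white, move to (6,3). |black|=4
Step 6: on WHITE (6,3): turn R to N, flip to black, move to (5,3). |black|=5
Step 7: on WHITE (5,3): turn R to E, flip to black, move to (5,4). |black|=6
Step 8: on WHITE (5,4): turn R to S, flip to black, move to (6,4). |black|=7
Step 9: on WHITE (6,4): turn R to W, flip to black, move to (6,3). |black|=8
Step 10: on BLACK (6,3): turn L to S, flip to white, move to (7,3). |black|=7
Step 11: on WHITE (7,3): turn R to W, flip to black, move to (7,2). |black|=8
Step 12: on WHITE (7,2): turn R to N, flip to black, move to (6,2). |black|=9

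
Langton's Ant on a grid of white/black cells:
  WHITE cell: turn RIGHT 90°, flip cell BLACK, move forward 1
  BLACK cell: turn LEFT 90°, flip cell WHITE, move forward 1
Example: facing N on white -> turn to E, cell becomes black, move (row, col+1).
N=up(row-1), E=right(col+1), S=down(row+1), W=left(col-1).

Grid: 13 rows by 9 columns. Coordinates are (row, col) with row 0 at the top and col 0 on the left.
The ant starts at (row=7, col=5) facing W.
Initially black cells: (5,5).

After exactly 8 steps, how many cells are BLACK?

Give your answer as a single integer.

Step 1: on WHITE (7,5): turn R to N, flip to black, move to (6,5). |black|=2
Step 2: on WHITE (6,5): turn R to E, flip to black, move to (6,6). |black|=3
Step 3: on WHITE (6,6): turn R to S, flip to black, move to (7,6). |black|=4
Step 4: on WHITE (7,6): turn R to W, flip to black, move to (7,5). |black|=5
Step 5: on BLACK (7,5): turn L to S, flip to white, move to (8,5). |black|=4
Step 6: on WHITE (8,5): turn R to W, flip to black, move to (8,4). |black|=5
Step 7: on WHITE (8,4): turn R to N, flip to black, move to (7,4). |black|=6
Step 8: on WHITE (7,4): turn R to E, flip to black, move to (7,5). |black|=7

Answer: 7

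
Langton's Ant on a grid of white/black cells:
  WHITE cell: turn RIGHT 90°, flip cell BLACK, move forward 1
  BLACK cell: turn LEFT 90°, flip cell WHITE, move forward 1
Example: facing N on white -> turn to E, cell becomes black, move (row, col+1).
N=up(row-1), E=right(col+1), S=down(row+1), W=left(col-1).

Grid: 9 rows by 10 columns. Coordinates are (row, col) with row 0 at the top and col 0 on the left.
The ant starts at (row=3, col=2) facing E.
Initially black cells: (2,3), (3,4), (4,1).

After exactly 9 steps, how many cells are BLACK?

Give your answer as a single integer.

Answer: 8

Derivation:
Step 1: on WHITE (3,2): turn R to S, flip to black, move to (4,2). |black|=4
Step 2: on WHITE (4,2): turn R to W, flip to black, move to (4,1). |black|=5
Step 3: on BLACK (4,1): turn L to S, flip to white, move to (5,1). |black|=4
Step 4: on WHITE (5,1): turn R to W, flip to black, move to (5,0). |black|=5
Step 5: on WHITE (5,0): turn R to N, flip to black, move to (4,0). |black|=6
Step 6: on WHITE (4,0): turn R to E, flip to black, move to (4,1). |black|=7
Step 7: on WHITE (4,1): turn R to S, flip to black, move to (5,1). |black|=8
Step 8: on BLACK (5,1): turn L to E, flip to white, move to (5,2). |black|=7
Step 9: on WHITE (5,2): turn R to S, flip to black, move to (6,2). |black|=8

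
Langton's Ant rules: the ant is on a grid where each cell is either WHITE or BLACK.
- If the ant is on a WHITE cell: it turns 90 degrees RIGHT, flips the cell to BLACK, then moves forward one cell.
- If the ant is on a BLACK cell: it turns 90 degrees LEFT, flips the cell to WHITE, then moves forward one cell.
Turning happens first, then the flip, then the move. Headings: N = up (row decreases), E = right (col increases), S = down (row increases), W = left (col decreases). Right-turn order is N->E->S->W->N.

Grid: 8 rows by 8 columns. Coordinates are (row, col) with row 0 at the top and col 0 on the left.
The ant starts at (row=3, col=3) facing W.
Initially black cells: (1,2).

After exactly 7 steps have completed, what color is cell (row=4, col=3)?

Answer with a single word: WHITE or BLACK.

Answer: BLACK

Derivation:
Step 1: on WHITE (3,3): turn R to N, flip to black, move to (2,3). |black|=2
Step 2: on WHITE (2,3): turn R to E, flip to black, move to (2,4). |black|=3
Step 3: on WHITE (2,4): turn R to S, flip to black, move to (3,4). |black|=4
Step 4: on WHITE (3,4): turn R to W, flip to black, move to (3,3). |black|=5
Step 5: on BLACK (3,3): turn L to S, flip to white, move to (4,3). |black|=4
Step 6: on WHITE (4,3): turn R to W, flip to black, move to (4,2). |black|=5
Step 7: on WHITE (4,2): turn R to N, flip to black, move to (3,2). |black|=6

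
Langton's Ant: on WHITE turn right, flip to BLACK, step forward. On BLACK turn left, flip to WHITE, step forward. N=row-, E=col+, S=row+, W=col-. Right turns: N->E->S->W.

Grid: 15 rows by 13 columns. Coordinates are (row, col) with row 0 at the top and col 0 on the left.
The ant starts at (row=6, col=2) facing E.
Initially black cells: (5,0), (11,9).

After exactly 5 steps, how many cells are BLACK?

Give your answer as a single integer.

Answer: 5

Derivation:
Step 1: on WHITE (6,2): turn R to S, flip to black, move to (7,2). |black|=3
Step 2: on WHITE (7,2): turn R to W, flip to black, move to (7,1). |black|=4
Step 3: on WHITE (7,1): turn R to N, flip to black, move to (6,1). |black|=5
Step 4: on WHITE (6,1): turn R to E, flip to black, move to (6,2). |black|=6
Step 5: on BLACK (6,2): turn L to N, flip to white, move to (5,2). |black|=5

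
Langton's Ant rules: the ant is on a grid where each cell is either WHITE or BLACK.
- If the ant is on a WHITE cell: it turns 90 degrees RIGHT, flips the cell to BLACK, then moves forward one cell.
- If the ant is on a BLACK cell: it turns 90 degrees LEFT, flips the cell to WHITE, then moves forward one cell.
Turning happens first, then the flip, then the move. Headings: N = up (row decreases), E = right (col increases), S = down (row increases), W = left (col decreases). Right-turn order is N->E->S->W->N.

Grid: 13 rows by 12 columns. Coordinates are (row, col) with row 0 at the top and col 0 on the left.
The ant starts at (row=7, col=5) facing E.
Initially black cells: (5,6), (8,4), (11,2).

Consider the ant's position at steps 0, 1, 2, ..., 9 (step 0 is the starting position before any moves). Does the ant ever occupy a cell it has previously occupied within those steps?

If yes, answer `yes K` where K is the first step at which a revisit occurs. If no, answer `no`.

Answer: yes 6

Derivation:
Step 1: on WHITE (7,5): turn R to S, flip to black, move to (8,5). |black|=4 — new cell
Step 2: on WHITE (8,5): turn R to W, flip to black, move to (8,4). |black|=5 — new cell
Step 3: on BLACK (8,4): turn L to S, flip to white, move to (9,4). |black|=4 — new cell
Step 4: on WHITE (9,4): turn R to W, flip to black, move to (9,3). |black|=5 — new cell
Step 5: on WHITE (9,3): turn R to N, flip to black, move to (8,3). |black|=6 — new cell
Step 6: on WHITE (8,3): turn R to E, flip to black, move to (8,4). |black|=7 — REVISIT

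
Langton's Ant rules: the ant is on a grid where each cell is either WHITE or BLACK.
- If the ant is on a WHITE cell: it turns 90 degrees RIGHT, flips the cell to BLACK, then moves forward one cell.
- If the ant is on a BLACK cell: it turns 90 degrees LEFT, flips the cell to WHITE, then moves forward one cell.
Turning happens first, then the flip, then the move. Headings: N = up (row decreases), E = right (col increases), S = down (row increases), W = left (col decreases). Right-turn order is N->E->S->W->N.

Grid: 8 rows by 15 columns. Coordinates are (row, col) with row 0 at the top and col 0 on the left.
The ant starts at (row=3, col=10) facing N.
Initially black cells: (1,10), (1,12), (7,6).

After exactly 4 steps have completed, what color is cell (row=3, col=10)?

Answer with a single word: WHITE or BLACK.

Answer: BLACK

Derivation:
Step 1: on WHITE (3,10): turn R to E, flip to black, move to (3,11). |black|=4
Step 2: on WHITE (3,11): turn R to S, flip to black, move to (4,11). |black|=5
Step 3: on WHITE (4,11): turn R to W, flip to black, move to (4,10). |black|=6
Step 4: on WHITE (4,10): turn R to N, flip to black, move to (3,10). |black|=7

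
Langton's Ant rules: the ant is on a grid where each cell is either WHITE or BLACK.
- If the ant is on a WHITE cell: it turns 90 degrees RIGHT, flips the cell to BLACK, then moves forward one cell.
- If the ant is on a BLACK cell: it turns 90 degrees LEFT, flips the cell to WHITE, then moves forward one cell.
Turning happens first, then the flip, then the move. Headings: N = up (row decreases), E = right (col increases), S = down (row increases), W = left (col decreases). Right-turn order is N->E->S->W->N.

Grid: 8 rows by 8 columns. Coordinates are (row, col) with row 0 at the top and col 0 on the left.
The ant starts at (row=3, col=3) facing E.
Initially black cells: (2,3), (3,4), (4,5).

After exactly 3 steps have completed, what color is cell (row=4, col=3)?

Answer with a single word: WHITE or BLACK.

Step 1: on WHITE (3,3): turn R to S, flip to black, move to (4,3). |black|=4
Step 2: on WHITE (4,3): turn R to W, flip to black, move to (4,2). |black|=5
Step 3: on WHITE (4,2): turn R to N, flip to black, move to (3,2). |black|=6

Answer: BLACK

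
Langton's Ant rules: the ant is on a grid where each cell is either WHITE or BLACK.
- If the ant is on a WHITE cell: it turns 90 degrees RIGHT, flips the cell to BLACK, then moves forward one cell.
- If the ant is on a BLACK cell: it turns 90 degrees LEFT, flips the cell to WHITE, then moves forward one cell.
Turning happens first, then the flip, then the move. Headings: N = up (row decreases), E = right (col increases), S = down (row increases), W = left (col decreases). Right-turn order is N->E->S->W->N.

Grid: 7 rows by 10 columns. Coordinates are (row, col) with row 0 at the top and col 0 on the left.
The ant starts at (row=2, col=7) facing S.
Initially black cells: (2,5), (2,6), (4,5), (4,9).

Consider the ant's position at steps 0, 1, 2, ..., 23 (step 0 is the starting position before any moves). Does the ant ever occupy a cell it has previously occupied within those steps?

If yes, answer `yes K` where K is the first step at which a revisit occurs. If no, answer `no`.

Answer: yes 8

Derivation:
Step 1: on WHITE (2,7): turn R to W, flip to black, move to (2,6). |black|=5 — new cell
Step 2: on BLACK (2,6): turn L to S, flip to white, move to (3,6). |black|=4 — new cell
Step 3: on WHITE (3,6): turn R to W, flip to black, move to (3,5). |black|=5 — new cell
Step 4: on WHITE (3,5): turn R to N, flip to black, move to (2,5). |black|=6 — new cell
Step 5: on BLACK (2,5): turn L to W, flip to white, move to (2,4). |black|=5 — new cell
Step 6: on WHITE (2,4): turn R to N, flip to black, move to (1,4). |black|=6 — new cell
Step 7: on WHITE (1,4): turn R to E, flip to black, move to (1,5). |black|=7 — new cell
Step 8: on WHITE (1,5): turn R to S, flip to black, move to (2,5). |black|=8 — REVISIT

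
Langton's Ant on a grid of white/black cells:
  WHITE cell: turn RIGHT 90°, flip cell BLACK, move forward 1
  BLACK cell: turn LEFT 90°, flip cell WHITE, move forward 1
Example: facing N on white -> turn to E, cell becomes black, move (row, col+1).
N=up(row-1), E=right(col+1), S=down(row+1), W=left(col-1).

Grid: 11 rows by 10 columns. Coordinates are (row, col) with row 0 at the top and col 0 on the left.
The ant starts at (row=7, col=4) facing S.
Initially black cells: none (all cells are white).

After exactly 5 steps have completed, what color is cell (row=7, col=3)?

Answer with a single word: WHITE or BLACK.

Step 1: on WHITE (7,4): turn R to W, flip to black, move to (7,3). |black|=1
Step 2: on WHITE (7,3): turn R to N, flip to black, move to (6,3). |black|=2
Step 3: on WHITE (6,3): turn R to E, flip to black, move to (6,4). |black|=3
Step 4: on WHITE (6,4): turn R to S, flip to black, move to (7,4). |black|=4
Step 5: on BLACK (7,4): turn L to E, flip to white, move to (7,5). |black|=3

Answer: BLACK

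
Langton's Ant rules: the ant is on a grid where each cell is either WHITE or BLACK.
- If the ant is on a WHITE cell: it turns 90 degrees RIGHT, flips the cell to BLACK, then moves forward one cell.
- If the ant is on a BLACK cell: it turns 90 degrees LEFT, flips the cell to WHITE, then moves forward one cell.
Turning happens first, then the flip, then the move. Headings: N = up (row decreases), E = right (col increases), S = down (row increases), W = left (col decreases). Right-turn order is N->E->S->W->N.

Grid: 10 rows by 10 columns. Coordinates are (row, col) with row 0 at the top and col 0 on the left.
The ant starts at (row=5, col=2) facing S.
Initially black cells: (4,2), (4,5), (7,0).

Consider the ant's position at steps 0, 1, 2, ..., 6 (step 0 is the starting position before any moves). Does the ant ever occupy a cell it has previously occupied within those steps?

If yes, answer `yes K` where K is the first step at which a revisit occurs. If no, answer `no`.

Answer: no

Derivation:
Step 1: on WHITE (5,2): turn R to W, flip to black, move to (5,1). |black|=4 — new cell
Step 2: on WHITE (5,1): turn R to N, flip to black, move to (4,1). |black|=5 — new cell
Step 3: on WHITE (4,1): turn R to E, flip to black, move to (4,2). |black|=6 — new cell
Step 4: on BLACK (4,2): turn L to N, flip to white, move to (3,2). |black|=5 — new cell
Step 5: on WHITE (3,2): turn R to E, flip to black, move to (3,3). |black|=6 — new cell
Step 6: on WHITE (3,3): turn R to S, flip to black, move to (4,3). |black|=7 — new cell
No revisit within 6 steps.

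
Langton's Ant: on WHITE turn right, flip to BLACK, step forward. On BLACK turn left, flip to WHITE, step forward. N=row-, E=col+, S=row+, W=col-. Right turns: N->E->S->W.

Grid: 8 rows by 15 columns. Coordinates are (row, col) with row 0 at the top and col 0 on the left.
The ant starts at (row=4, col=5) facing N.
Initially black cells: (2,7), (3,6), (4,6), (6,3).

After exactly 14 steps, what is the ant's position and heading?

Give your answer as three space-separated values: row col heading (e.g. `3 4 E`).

Answer: 3 6 N

Derivation:
Step 1: on WHITE (4,5): turn R to E, flip to black, move to (4,6). |black|=5
Step 2: on BLACK (4,6): turn L to N, flip to white, move to (3,6). |black|=4
Step 3: on BLACK (3,6): turn L to W, flip to white, move to (3,5). |black|=3
Step 4: on WHITE (3,5): turn R to N, flip to black, move to (2,5). |black|=4
Step 5: on WHITE (2,5): turn R to E, flip to black, move to (2,6). |black|=5
Step 6: on WHITE (2,6): turn R to S, flip to black, move to (3,6). |black|=6
Step 7: on WHITE (3,6): turn R to W, flip to black, move to (3,5). |black|=7
Step 8: on BLACK (3,5): turn L to S, flip to white, move to (4,5). |black|=6
Step 9: on BLACK (4,5): turn L to E, flip to white, move to (4,6). |black|=5
Step 10: on WHITE (4,6): turn R to S, flip to black, move to (5,6). |black|=6
Step 11: on WHITE (5,6): turn R to W, flip to black, move to (5,5). |black|=7
Step 12: on WHITE (5,5): turn R to N, flip to black, move to (4,5). |black|=8
Step 13: on WHITE (4,5): turn R to E, flip to black, move to (4,6). |black|=9
Step 14: on BLACK (4,6): turn L to N, flip to white, move to (3,6). |black|=8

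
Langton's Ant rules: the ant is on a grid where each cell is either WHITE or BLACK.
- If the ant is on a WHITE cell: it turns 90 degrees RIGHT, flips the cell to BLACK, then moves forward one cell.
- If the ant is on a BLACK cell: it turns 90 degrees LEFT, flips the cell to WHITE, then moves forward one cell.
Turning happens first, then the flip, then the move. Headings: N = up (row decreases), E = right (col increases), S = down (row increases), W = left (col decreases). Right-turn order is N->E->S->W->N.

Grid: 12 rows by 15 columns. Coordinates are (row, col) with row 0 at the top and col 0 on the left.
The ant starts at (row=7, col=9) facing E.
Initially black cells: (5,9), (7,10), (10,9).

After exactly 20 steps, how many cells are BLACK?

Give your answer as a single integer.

Step 1: on WHITE (7,9): turn R to S, flip to black, move to (8,9). |black|=4
Step 2: on WHITE (8,9): turn R to W, flip to black, move to (8,8). |black|=5
Step 3: on WHITE (8,8): turn R to N, flip to black, move to (7,8). |black|=6
Step 4: on WHITE (7,8): turn R to E, flip to black, move to (7,9). |black|=7
Step 5: on BLACK (7,9): turn L to N, flip to white, move to (6,9). |black|=6
Step 6: on WHITE (6,9): turn R to E, flip to black, move to (6,10). |black|=7
Step 7: on WHITE (6,10): turn R to S, flip to black, move to (7,10). |black|=8
Step 8: on BLACK (7,10): turn L to E, flip to white, move to (7,11). |black|=7
Step 9: on WHITE (7,11): turn R to S, flip to black, move to (8,11). |black|=8
Step 10: on WHITE (8,11): turn R to W, flip to black, move to (8,10). |black|=9
Step 11: on WHITE (8,10): turn R to N, flip to black, move to (7,10). |black|=10
Step 12: on WHITE (7,10): turn R to E, flip to black, move to (7,11). |black|=11
Step 13: on BLACK (7,11): turn L to N, flip to white, move to (6,11). |black|=10
Step 14: on WHITE (6,11): turn R to E, flip to black, move to (6,12). |black|=11
Step 15: on WHITE (6,12): turn R to S, flip to black, move to (7,12). |black|=12
Step 16: on WHITE (7,12): turn R to W, flip to black, move to (7,11). |black|=13
Step 17: on WHITE (7,11): turn R to N, flip to black, move to (6,11). |black|=14
Step 18: on BLACK (6,11): turn L to W, flip to white, move to (6,10). |black|=13
Step 19: on BLACK (6,10): turn L to S, flip to white, move to (7,10). |black|=12
Step 20: on BLACK (7,10): turn L to E, flip to white, move to (7,11). |black|=11

Answer: 11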